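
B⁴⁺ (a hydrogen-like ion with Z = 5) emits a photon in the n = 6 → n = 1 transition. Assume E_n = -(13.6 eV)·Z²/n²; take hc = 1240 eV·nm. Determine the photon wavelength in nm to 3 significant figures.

For Z = 5 the level energies scale as Z², so the effective Rydberg energy is 13.6 × 25 = 340.0 eV.
ΔE = 340.0 × (1/1² − 1/6²) = 340.0 × 0.9722 = 330.6 eV.
λ = hc/ΔE = 1240 / 330.6 = 3.75 nm.

3.75 nm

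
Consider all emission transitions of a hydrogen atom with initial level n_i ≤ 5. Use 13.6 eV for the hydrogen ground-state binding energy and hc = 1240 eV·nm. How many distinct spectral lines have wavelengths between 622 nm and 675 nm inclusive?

Enumerate all n_i → n_f pairs with 1 ≤ n_f < n_i ≤ 5 and compute λ = 1240 / [13.6·1·(1/n_f² − 1/n_i²)].
Lines falling in [622, 675] nm: 3→2 (656.5 nm).

1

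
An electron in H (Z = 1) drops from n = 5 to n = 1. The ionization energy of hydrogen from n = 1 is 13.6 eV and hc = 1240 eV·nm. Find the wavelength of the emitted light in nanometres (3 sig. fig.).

ΔE = 13.60 × (1/1² − 1/5²) = 13.60 × 0.9600 = 13.06 eV.
λ = hc/ΔE = 1240 / 13.06 = 95.0 nm.
This line belongs to the Lyman series.

95.0 nm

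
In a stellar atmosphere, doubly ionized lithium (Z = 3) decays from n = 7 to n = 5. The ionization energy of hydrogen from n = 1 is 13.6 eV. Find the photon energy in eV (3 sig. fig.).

2.40 eV

The Bohr energies scale as Z², so for Z = 3: E_n = −122.4/n² eV.
E_7 = −122.4/49 = −2.498 eV and E_5 = −122.4/25 = −4.896 eV.
The photon energy is |E_7 − E_5| = 2.40 eV.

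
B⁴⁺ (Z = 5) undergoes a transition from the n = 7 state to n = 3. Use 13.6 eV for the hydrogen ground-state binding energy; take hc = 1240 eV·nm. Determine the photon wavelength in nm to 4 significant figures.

For Z = 5 the level energies scale as Z², so the effective Rydberg energy is 13.6 × 25 = 340.0 eV.
ΔE = 340.0 × (1/3² − 1/7²) = 340.0 × 0.09070 = 30.84 eV.
λ = hc/ΔE = 1240 / 30.84 = 40.21 nm.

40.21 nm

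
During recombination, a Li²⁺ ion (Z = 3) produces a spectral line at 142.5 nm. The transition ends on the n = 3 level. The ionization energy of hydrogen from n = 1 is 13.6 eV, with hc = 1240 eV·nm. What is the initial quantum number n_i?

n_i = 5

The photon energy is ΔE = hc/λ = 1240 / 142.5 = 8.702 eV.
With Z = 3, ΔE = 122.4 × (1/n_f² − 1/n_i²), so 1/n_f² − 1/n_i² = 0.07109.
With n_f = 3: 1/n_i² = 1/9 − 0.07109 = 0.04002, so n_i ≈ 5.00.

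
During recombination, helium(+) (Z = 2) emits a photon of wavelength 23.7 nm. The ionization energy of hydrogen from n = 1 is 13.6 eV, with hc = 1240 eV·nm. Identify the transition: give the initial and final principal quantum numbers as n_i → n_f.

The photon energy is ΔE = hc/λ = 1240 / 23.7 = 52.32 eV.
With Z = 2, ΔE = 54.40 × (1/n_f² − 1/n_i²), so 1/n_f² − 1/n_i² = 0.9618.
Trying n_f = 1 gives 1/n_i² = 0.03822, i.e. n_i ≈ 5; this pair matches.

n_i = 5, n_f = 1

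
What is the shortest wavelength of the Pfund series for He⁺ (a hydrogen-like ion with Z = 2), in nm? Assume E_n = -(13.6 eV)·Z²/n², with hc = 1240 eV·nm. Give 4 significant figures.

569.9 nm

The Pfund series has lower level n_f = 5; the series limit corresponds to n_i → ∞.
ΔE_max = 13.6 × 4 / 5² = 2.176 eV.
λ_min = 1240 / 2.176 = 569.9 nm.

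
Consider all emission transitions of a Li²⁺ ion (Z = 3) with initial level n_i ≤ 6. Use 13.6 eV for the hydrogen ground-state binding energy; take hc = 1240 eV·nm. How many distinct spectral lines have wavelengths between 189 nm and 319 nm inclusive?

Enumerate all n_i → n_f pairs with 1 ≤ n_f < n_i ≤ 6 and compute λ = 1240 / [13.6·9·(1/n_f² − 1/n_i²)].
Lines falling in [189, 319] nm: 4→3 (208.4 nm), 6→4 (291.8 nm).

2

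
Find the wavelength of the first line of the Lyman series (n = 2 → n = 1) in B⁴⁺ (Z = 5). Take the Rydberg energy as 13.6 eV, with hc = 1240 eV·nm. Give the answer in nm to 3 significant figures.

The Lyman series terminates on n_f = 1; the first line has n_i = 1+1 = 2.
ΔE = 340.0 × (1/1² − 1/2²) = 255.0 eV.
λ = 1240 / 255.0 = 4.86 nm.

4.86 nm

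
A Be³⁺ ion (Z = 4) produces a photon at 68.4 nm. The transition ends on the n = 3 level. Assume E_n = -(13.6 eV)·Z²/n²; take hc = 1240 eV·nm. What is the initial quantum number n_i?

The photon energy is ΔE = hc/λ = 1240 / 68.4 = 18.13 eV.
With Z = 4, ΔE = 217.6 × (1/n_f² − 1/n_i²), so 1/n_f² − 1/n_i² = 0.08331.
With n_f = 3: 1/n_i² = 1/9 − 0.08331 = 0.02780, so n_i ≈ 6.00.

n_i = 6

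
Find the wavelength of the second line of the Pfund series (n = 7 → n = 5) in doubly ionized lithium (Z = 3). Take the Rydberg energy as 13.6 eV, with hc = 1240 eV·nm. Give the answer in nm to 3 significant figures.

517 nm

The Pfund series terminates on n_f = 5; the second line has n_i = 5+2 = 7.
ΔE = 122.4 × (1/5² − 1/7²) = 2.398 eV.
λ = 1240 / 2.398 = 517 nm.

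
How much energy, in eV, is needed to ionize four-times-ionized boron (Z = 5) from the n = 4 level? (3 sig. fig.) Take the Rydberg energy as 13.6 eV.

21.3 eV

E_n = −13.6 Z²/n² = −340.0/n² eV for Z = 5.
E_4 = −340.0/16 = −21.3 eV, so ionization (to E = 0) requires 21.3 eV.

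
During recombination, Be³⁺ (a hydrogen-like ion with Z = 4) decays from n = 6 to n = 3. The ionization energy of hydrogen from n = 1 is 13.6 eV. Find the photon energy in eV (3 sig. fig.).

18.1 eV

The Bohr energies scale as Z², so for Z = 4: E_n = −217.6/n² eV.
E_6 = −217.6/36 = −6.044 eV and E_3 = −217.6/9 = −24.18 eV.
The photon energy is |E_6 − E_3| = 18.1 eV.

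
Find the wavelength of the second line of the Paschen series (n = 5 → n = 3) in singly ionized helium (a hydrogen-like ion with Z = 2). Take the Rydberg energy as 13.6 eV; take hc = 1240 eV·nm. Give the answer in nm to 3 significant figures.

321 nm

The Paschen series terminates on n_f = 3; the second line has n_i = 3+2 = 5.
ΔE = 54.40 × (1/3² − 1/5²) = 3.868 eV.
λ = 1240 / 3.868 = 321 nm.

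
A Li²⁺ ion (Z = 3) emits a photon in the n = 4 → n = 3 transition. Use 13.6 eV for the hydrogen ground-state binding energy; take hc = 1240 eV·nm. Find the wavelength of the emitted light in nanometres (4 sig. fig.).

For Z = 3 the level energies scale as Z², so the effective Rydberg energy is 13.6 × 9 = 122.4 eV.
ΔE = 122.4 × (1/3² − 1/4²) = 122.4 × 0.04861 = 5.950 eV.
λ = hc/ΔE = 1240 / 5.950 = 208.4 nm.

208.4 nm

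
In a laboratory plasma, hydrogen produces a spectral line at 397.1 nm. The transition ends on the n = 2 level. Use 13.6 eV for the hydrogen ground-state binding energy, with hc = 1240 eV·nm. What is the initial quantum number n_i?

The photon energy is ΔE = hc/λ = 1240 / 397.1 = 3.123 eV.
With Z = 1, ΔE = 13.60 × (1/n_f² − 1/n_i²), so 1/n_f² − 1/n_i² = 0.2296.
With n_f = 2: 1/n_i² = 1/4 − 0.2296 = 0.02039, so n_i ≈ 7.00.

n_i = 7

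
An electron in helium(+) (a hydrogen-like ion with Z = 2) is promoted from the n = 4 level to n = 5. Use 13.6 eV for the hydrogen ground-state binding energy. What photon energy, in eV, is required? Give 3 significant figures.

1.22 eV

The Bohr energies scale as Z², so for Z = 2: E_n = −54.40/n² eV.
E_5 = −54.40/25 = −2.176 eV and E_4 = −54.40/16 = −3.400 eV.
The photon energy is |E_5 − E_4| = 1.22 eV.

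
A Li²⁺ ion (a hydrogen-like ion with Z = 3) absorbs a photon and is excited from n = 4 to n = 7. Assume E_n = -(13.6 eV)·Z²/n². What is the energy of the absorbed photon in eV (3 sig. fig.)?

5.15 eV

The Bohr energies scale as Z², so for Z = 3: E_n = −122.4/n² eV.
E_7 = −122.4/49 = −2.498 eV and E_4 = −122.4/16 = −7.650 eV.
The photon energy is |E_7 − E_4| = 5.15 eV.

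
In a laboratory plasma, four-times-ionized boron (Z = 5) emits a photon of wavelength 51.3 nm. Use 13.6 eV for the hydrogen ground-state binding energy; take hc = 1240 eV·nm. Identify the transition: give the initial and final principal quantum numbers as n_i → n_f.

n_i = 5, n_f = 3

The photon energy is ΔE = hc/λ = 1240 / 51.3 = 24.17 eV.
With Z = 5, ΔE = 340.0 × (1/n_f² − 1/n_i²), so 1/n_f² − 1/n_i² = 0.07109.
Trying n_f = 3 gives 1/n_i² = 0.04002, i.e. n_i ≈ 5; this pair matches.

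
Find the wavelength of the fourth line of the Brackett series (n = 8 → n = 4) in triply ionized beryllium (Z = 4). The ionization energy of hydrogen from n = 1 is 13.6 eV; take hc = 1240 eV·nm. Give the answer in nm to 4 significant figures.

121.6 nm

The Brackett series terminates on n_f = 4; the fourth line has n_i = 4+4 = 8.
ΔE = 217.6 × (1/4² − 1/8²) = 10.20 eV.
λ = 1240 / 10.20 = 121.6 nm.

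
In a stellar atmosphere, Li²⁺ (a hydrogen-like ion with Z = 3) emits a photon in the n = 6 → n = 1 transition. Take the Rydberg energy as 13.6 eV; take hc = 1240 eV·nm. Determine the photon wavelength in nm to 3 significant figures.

10.4 nm

For Z = 3 the level energies scale as Z², so the effective Rydberg energy is 13.6 × 9 = 122.4 eV.
ΔE = 122.4 × (1/1² − 1/6²) = 122.4 × 0.9722 = 119.0 eV.
λ = hc/ΔE = 1240 / 119.0 = 10.4 nm.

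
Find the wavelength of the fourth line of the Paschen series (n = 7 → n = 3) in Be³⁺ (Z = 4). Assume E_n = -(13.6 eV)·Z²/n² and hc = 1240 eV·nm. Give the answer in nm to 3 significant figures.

62.8 nm

The Paschen series terminates on n_f = 3; the fourth line has n_i = 3+4 = 7.
ΔE = 217.6 × (1/3² − 1/7²) = 19.74 eV.
λ = 1240 / 19.74 = 62.8 nm.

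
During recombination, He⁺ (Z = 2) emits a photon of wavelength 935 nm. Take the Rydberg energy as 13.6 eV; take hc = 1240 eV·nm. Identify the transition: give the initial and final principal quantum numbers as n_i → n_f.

n_i = 8, n_f = 5

The photon energy is ΔE = hc/λ = 1240 / 935 = 1.326 eV.
With Z = 2, ΔE = 54.40 × (1/n_f² − 1/n_i²), so 1/n_f² − 1/n_i² = 0.02438.
Trying n_f = 5 gives 1/n_i² = 0.01562, i.e. n_i ≈ 8; this pair matches.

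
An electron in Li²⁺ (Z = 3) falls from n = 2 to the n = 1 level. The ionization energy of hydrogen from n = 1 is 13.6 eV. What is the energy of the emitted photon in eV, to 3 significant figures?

91.8 eV

The Bohr energies scale as Z², so for Z = 3: E_n = −122.4/n² eV.
E_2 = −122.4/4 = −30.60 eV and E_1 = −122.4/1 = −122.4 eV.
The photon energy is |E_2 − E_1| = 91.8 eV.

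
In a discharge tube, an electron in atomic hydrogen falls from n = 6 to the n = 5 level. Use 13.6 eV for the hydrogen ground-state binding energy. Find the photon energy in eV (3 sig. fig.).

E_6 = −13.60/36 = −0.3778 eV and E_5 = −13.60/25 = −0.5440 eV.
The photon energy is |E_6 − E_5| = 0.166 eV.

0.166 eV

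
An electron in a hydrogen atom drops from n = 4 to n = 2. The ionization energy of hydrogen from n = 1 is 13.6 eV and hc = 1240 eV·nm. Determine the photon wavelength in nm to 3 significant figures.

486 nm

ΔE = 13.60 × (1/2² − 1/4²) = 13.60 × 0.1875 = 2.550 eV.
λ = hc/ΔE = 1240 / 2.550 = 486 nm.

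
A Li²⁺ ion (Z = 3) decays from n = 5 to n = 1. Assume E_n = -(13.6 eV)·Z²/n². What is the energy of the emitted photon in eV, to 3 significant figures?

The Bohr energies scale as Z², so for Z = 3: E_n = −122.4/n² eV.
E_5 = −122.4/25 = −4.896 eV and E_1 = −122.4/1 = −122.4 eV.
The photon energy is |E_5 − E_1| = 118 eV.

118 eV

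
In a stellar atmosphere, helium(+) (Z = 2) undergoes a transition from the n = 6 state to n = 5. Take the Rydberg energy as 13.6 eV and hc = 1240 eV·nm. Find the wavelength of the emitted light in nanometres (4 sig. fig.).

For Z = 2 the level energies scale as Z², so the effective Rydberg energy is 13.6 × 4 = 54.40 eV.
ΔE = 54.40 × (1/5² − 1/6²) = 54.40 × 0.01222 = 0.6649 eV.
λ = hc/ΔE = 1240 / 0.6649 = 1865 nm.

1865 nm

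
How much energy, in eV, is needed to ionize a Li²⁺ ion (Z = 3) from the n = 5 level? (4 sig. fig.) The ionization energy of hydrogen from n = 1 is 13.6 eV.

4.896 eV

E_n = −13.6 Z²/n² = −122.4/n² eV for Z = 3.
E_5 = −122.4/25 = −4.896 eV, so ionization (to E = 0) requires 4.896 eV.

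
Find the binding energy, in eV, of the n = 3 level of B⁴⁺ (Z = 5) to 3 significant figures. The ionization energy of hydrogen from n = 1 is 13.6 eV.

E_n = −13.6 Z²/n² = −340.0/n² eV for Z = 5.
E_3 = −340.0/9 = −37.8 eV, so ionization (to E = 0) requires 37.8 eV.

37.8 eV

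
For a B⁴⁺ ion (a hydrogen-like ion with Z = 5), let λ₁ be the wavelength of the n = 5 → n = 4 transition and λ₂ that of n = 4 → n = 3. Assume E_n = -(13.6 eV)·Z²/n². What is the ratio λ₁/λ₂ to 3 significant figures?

2.16

λ ∝ 1/ΔE ∝ 1/(1/n_f² − 1/n_i²), and the Z² and hc factors cancel in the ratio.
λ₁/λ₂ = (1/3² − 1/4²)/(1/4² − 1/5²) = 0.04861/0.02250 = 2.16.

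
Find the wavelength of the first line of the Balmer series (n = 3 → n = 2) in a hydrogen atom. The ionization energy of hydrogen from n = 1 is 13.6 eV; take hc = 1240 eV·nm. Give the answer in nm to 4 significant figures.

656.5 nm

The Balmer series terminates on n_f = 2; the first line has n_i = 2+1 = 3.
ΔE = 13.60 × (1/2² − 1/3²) = 1.889 eV.
λ = 1240 / 1.889 = 656.5 nm.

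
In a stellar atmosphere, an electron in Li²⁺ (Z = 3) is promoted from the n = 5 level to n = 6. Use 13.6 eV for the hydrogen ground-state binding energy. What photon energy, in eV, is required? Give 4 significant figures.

The Bohr energies scale as Z², so for Z = 3: E_n = −122.4/n² eV.
E_6 = −122.4/36 = −3.400 eV and E_5 = −122.4/25 = −4.896 eV.
The photon energy is |E_6 − E_5| = 1.496 eV.

1.496 eV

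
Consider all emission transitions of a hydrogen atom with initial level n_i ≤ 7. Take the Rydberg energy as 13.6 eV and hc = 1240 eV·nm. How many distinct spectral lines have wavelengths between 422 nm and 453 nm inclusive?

1

Enumerate all n_i → n_f pairs with 1 ≤ n_f < n_i ≤ 7 and compute λ = 1240 / [13.6·1·(1/n_f² − 1/n_i²)].
Lines falling in [422, 453] nm: 5→2 (434.2 nm).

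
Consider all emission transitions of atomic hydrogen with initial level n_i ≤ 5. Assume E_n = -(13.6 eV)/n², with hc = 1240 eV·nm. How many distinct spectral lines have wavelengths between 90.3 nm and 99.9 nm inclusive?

2

Enumerate all n_i → n_f pairs with 1 ≤ n_f < n_i ≤ 5 and compute λ = 1240 / [13.6·1·(1/n_f² − 1/n_i²)].
Lines falling in [90.3, 99.9] nm: 5→1 (94.98 nm), 4→1 (97.25 nm).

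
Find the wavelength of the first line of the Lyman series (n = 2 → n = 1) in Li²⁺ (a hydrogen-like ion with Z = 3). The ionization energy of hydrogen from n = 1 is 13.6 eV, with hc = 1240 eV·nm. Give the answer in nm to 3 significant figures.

The Lyman series terminates on n_f = 1; the first line has n_i = 1+1 = 2.
ΔE = 122.4 × (1/1² − 1/2²) = 91.80 eV.
λ = 1240 / 91.80 = 13.5 nm.

13.5 nm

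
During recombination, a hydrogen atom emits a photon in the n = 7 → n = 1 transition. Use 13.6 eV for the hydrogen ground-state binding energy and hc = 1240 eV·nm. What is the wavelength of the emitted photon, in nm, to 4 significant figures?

93.08 nm

ΔE = 13.60 × (1/1² − 1/7²) = 13.60 × 0.9796 = 13.32 eV.
λ = hc/ΔE = 1240 / 13.32 = 93.08 nm.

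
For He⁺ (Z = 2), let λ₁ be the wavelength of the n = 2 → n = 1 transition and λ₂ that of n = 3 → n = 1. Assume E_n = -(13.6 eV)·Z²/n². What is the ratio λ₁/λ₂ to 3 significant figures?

λ ∝ 1/ΔE ∝ 1/(1/n_f² − 1/n_i²), and the Z² and hc factors cancel in the ratio.
λ₁/λ₂ = (1/1² − 1/3²)/(1/1² − 1/2²) = 0.8889/0.7500 = 1.19.

1.19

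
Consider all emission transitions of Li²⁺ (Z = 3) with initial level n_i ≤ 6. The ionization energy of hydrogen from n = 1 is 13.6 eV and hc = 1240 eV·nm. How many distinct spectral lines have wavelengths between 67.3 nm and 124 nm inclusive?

Enumerate all n_i → n_f pairs with 1 ≤ n_f < n_i ≤ 6 and compute λ = 1240 / [13.6·9·(1/n_f² − 1/n_i²)].
Lines falling in [67.3, 124] nm: 3→2 (72.94 nm), 6→3 (121.6 nm).

2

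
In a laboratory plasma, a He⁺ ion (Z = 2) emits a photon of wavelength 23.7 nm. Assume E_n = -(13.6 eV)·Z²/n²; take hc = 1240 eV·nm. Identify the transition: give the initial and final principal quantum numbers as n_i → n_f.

The photon energy is ΔE = hc/λ = 1240 / 23.7 = 52.32 eV.
With Z = 2, ΔE = 54.40 × (1/n_f² − 1/n_i²), so 1/n_f² − 1/n_i² = 0.9618.
Trying n_f = 1 gives 1/n_i² = 0.03822, i.e. n_i ≈ 5; this pair matches.

n_i = 5, n_f = 1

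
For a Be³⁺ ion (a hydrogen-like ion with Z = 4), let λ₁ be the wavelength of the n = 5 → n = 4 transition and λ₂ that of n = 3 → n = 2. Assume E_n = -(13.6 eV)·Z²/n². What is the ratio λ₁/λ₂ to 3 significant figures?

6.17

λ ∝ 1/ΔE ∝ 1/(1/n_f² − 1/n_i²), and the Z² and hc factors cancel in the ratio.
λ₁/λ₂ = (1/2² − 1/3²)/(1/4² − 1/5²) = 0.1389/0.02250 = 6.17.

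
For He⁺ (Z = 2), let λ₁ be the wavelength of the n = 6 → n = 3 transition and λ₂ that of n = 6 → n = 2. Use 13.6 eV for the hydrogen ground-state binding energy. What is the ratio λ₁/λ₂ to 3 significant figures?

λ ∝ 1/ΔE ∝ 1/(1/n_f² − 1/n_i²), and the Z² and hc factors cancel in the ratio.
λ₁/λ₂ = (1/2² − 1/6²)/(1/3² − 1/6²) = 0.2222/0.08333 = 2.67.

2.67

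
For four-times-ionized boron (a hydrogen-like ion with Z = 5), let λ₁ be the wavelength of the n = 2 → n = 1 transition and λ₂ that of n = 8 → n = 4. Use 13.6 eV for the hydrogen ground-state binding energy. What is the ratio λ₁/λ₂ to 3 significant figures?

λ ∝ 1/ΔE ∝ 1/(1/n_f² − 1/n_i²), and the Z² and hc factors cancel in the ratio.
λ₁/λ₂ = (1/4² − 1/8²)/(1/1² − 1/2²) = 0.04688/0.7500 = 0.0625.

0.0625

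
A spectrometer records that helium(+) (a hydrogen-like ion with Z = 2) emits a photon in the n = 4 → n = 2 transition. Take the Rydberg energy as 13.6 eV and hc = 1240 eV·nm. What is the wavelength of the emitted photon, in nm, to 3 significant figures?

122 nm

For Z = 2 the level energies scale as Z², so the effective Rydberg energy is 13.6 × 4 = 54.40 eV.
ΔE = 54.40 × (1/2² − 1/4²) = 54.40 × 0.1875 = 10.20 eV.
λ = hc/ΔE = 1240 / 10.20 = 122 nm.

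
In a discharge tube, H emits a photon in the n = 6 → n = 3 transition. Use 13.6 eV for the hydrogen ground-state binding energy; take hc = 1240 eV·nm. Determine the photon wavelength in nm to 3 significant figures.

1090 nm

ΔE = 13.60 × (1/3² − 1/6²) = 13.60 × 0.08333 = 1.133 eV.
λ = hc/ΔE = 1240 / 1.133 = 1090 nm.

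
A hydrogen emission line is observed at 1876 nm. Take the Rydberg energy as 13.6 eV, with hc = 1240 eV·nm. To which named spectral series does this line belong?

ΔE = 1240/1876 = 0.6610 eV.
This matches 13.6 × (1/3² − 1/4²), so n_f = 3: the Paschen series.

Paschen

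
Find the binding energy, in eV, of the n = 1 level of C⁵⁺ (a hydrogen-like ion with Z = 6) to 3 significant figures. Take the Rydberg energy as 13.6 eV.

490 eV

E_n = −13.6 Z²/n² = −489.6/n² eV for Z = 6.
E_1 = −489.6/1 = −490 eV, so ionization (to E = 0) requires 490 eV.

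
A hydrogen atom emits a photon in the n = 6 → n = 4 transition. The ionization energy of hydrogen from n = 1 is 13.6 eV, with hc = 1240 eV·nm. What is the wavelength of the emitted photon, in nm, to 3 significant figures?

ΔE = 13.60 × (1/4² − 1/6²) = 13.60 × 0.03472 = 0.4722 eV.
λ = hc/ΔE = 1240 / 0.4722 = 2630 nm.
This line belongs to the Brackett series.

2630 nm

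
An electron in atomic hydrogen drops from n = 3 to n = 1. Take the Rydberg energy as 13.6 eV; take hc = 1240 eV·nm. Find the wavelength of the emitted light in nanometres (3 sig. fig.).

ΔE = 13.60 × (1/1² − 1/3²) = 13.60 × 0.8889 = 12.09 eV.
λ = hc/ΔE = 1240 / 12.09 = 103 nm.
This line belongs to the Lyman series.

103 nm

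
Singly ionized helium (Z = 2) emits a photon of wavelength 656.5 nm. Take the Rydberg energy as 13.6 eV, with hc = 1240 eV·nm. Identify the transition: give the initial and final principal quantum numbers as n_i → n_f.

The photon energy is ΔE = hc/λ = 1240 / 656.5 = 1.889 eV.
With Z = 2, ΔE = 54.40 × (1/n_f² − 1/n_i²), so 1/n_f² − 1/n_i² = 0.03472.
Trying n_f = 4 gives 1/n_i² = 0.02778, i.e. n_i ≈ 6; this pair matches.

n_i = 6, n_f = 4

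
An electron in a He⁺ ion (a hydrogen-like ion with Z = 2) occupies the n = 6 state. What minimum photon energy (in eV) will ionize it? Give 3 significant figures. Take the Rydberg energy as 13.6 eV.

E_n = −13.6 Z²/n² = −54.40/n² eV for Z = 2.
E_6 = −54.40/36 = −1.51 eV, so ionization (to E = 0) requires 1.51 eV.

1.51 eV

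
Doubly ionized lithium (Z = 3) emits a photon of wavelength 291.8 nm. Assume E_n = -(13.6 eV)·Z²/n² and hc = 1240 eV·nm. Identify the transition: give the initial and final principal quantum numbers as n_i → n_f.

The photon energy is ΔE = hc/λ = 1240 / 291.8 = 4.249 eV.
With Z = 3, ΔE = 122.4 × (1/n_f² − 1/n_i²), so 1/n_f² − 1/n_i² = 0.03472.
Trying n_f = 4 gives 1/n_i² = 0.02778, i.e. n_i ≈ 6; this pair matches.

n_i = 6, n_f = 4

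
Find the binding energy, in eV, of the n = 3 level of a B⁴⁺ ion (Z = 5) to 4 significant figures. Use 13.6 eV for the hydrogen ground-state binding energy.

E_n = −13.6 Z²/n² = −340.0/n² eV for Z = 5.
E_3 = −340.0/9 = −37.78 eV, so ionization (to E = 0) requires 37.78 eV.

37.78 eV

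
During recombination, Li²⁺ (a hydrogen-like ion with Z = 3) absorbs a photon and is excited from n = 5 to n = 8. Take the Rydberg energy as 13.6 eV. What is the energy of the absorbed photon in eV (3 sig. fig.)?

The Bohr energies scale as Z², so for Z = 3: E_n = −122.4/n² eV.
E_8 = −122.4/64 = −1.913 eV and E_5 = −122.4/25 = −4.896 eV.
The photon energy is |E_8 − E_5| = 2.98 eV.

2.98 eV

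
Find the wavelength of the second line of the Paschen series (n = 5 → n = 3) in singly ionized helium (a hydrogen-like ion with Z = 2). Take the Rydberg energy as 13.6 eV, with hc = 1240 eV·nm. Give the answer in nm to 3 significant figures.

The Paschen series terminates on n_f = 3; the second line has n_i = 3+2 = 5.
ΔE = 54.40 × (1/3² − 1/5²) = 3.868 eV.
λ = 1240 / 3.868 = 321 nm.

321 nm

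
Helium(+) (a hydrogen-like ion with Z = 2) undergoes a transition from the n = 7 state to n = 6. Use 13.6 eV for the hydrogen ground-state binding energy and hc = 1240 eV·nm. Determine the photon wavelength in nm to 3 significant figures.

For Z = 2 the level energies scale as Z², so the effective Rydberg energy is 13.6 × 4 = 54.40 eV.
ΔE = 54.40 × (1/6² − 1/7²) = 54.40 × 0.007370 = 0.4009 eV.
λ = hc/ΔE = 1240 / 0.4009 = 3090 nm.

3090 nm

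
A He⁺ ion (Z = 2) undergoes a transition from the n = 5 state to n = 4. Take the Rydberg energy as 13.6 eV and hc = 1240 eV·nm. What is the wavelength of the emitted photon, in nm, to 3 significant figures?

1010 nm

For Z = 2 the level energies scale as Z², so the effective Rydberg energy is 13.6 × 4 = 54.40 eV.
ΔE = 54.40 × (1/4² − 1/5²) = 54.40 × 0.02250 = 1.224 eV.
λ = hc/ΔE = 1240 / 1.224 = 1010 nm.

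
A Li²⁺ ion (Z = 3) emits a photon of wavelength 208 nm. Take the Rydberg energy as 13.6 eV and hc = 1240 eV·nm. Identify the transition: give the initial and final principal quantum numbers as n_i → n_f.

n_i = 4, n_f = 3

The photon energy is ΔE = hc/λ = 1240 / 208 = 5.962 eV.
With Z = 3, ΔE = 122.4 × (1/n_f² − 1/n_i²), so 1/n_f² − 1/n_i² = 0.04871.
Trying n_f = 3 gives 1/n_i² = 0.06241, i.e. n_i ≈ 4; this pair matches.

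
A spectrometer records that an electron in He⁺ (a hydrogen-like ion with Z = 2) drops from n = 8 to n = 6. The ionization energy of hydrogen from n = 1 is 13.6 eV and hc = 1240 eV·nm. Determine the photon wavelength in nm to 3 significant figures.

For Z = 2 the level energies scale as Z², so the effective Rydberg energy is 13.6 × 4 = 54.40 eV.
ΔE = 54.40 × (1/6² − 1/8²) = 54.40 × 0.01215 = 0.6611 eV.
λ = hc/ΔE = 1240 / 0.6611 = 1880 nm.

1880 nm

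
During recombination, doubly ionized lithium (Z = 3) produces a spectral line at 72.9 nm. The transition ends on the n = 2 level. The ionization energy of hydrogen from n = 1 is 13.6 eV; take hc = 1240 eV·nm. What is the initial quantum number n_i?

The photon energy is ΔE = hc/λ = 1240 / 72.9 = 17.01 eV.
With Z = 3, ΔE = 122.4 × (1/n_f² − 1/n_i²), so 1/n_f² − 1/n_i² = 0.1390.
With n_f = 2: 1/n_i² = 1/4 − 0.1390 = 0.1110, so n_i ≈ 3.00.

n_i = 3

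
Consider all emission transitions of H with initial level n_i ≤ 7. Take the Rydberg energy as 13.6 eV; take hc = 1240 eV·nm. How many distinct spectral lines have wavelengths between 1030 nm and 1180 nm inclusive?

Enumerate all n_i → n_f pairs with 1 ≤ n_f < n_i ≤ 7 and compute λ = 1240 / [13.6·1·(1/n_f² − 1/n_i²)].
Lines falling in [1030, 1180] nm: 6→3 (1094 nm).

1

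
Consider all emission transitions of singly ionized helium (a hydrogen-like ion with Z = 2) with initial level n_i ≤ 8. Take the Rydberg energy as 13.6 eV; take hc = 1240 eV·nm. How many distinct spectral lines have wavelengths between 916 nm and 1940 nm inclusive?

Enumerate all n_i → n_f pairs with 1 ≤ n_f < n_i ≤ 8 and compute λ = 1240 / [13.6·4·(1/n_f² − 1/n_i²)].
Lines falling in [916, 1940] nm: 8→5 (935.1 nm), 5→4 (1013 nm), 7→5 (1163 nm), 6→5 (1865 nm), 8→6 (1876 nm).

5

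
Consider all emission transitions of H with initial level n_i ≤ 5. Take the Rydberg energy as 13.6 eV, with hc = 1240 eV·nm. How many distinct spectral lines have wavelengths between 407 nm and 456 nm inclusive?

1

Enumerate all n_i → n_f pairs with 1 ≤ n_f < n_i ≤ 5 and compute λ = 1240 / [13.6·1·(1/n_f² − 1/n_i²)].
Lines falling in [407, 456] nm: 5→2 (434.2 nm).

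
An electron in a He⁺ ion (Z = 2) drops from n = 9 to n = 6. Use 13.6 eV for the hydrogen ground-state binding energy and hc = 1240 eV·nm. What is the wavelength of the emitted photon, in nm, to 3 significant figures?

For Z = 2 the level energies scale as Z², so the effective Rydberg energy is 13.6 × 4 = 54.40 eV.
ΔE = 54.40 × (1/6² − 1/9²) = 54.40 × 0.01543 = 0.8395 eV.
λ = hc/ΔE = 1240 / 0.8395 = 1480 nm.

1480 nm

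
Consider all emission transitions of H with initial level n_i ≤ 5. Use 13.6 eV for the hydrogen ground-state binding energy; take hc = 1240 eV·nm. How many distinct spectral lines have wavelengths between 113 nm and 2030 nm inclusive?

6

Enumerate all n_i → n_f pairs with 1 ≤ n_f < n_i ≤ 5 and compute λ = 1240 / [13.6·1·(1/n_f² − 1/n_i²)].
Lines falling in [113, 2030] nm: 2→1 (121.6 nm), 5→2 (434.2 nm), 4→2 (486.3 nm), 3→2 (656.5 nm), 5→3 (1282 nm), 4→3 (1876 nm).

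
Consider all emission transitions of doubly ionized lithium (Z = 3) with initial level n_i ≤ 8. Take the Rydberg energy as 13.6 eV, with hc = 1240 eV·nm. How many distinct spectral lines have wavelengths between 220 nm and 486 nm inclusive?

Enumerate all n_i → n_f pairs with 1 ≤ n_f < n_i ≤ 8 and compute λ = 1240 / [13.6·9·(1/n_f² − 1/n_i²)].
Lines falling in [220, 486] nm: 7→4 (240.7 nm), 6→4 (291.8 nm), 8→5 (415.6 nm), 5→4 (450.3 nm).

4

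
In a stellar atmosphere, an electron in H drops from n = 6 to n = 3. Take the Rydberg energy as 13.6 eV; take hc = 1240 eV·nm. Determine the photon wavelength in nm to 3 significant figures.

1090 nm

ΔE = 13.60 × (1/3² − 1/6²) = 13.60 × 0.08333 = 1.133 eV.
λ = hc/ΔE = 1240 / 1.133 = 1090 nm.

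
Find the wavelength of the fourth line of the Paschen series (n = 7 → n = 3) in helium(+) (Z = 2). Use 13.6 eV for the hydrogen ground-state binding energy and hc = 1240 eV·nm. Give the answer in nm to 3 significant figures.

251 nm

The Paschen series terminates on n_f = 3; the fourth line has n_i = 3+4 = 7.
ΔE = 54.40 × (1/3² − 1/7²) = 4.934 eV.
λ = 1240 / 4.934 = 251 nm.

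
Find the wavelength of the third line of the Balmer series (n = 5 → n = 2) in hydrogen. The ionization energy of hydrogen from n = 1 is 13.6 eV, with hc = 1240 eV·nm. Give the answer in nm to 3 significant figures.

The Balmer series terminates on n_f = 2; the third line has n_i = 2+3 = 5.
ΔE = 13.60 × (1/2² − 1/5²) = 2.856 eV.
λ = 1240 / 2.856 = 434 nm.

434 nm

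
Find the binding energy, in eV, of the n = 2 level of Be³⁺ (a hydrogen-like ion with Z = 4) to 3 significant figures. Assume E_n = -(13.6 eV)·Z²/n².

54.4 eV

E_n = −13.6 Z²/n² = −217.6/n² eV for Z = 4.
E_2 = −217.6/4 = −54.4 eV, so ionization (to E = 0) requires 54.4 eV.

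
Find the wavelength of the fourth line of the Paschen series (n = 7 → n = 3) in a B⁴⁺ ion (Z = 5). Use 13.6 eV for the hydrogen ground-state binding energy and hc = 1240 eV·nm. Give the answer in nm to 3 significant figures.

40.2 nm

The Paschen series terminates on n_f = 3; the fourth line has n_i = 3+4 = 7.
ΔE = 340.0 × (1/3² − 1/7²) = 30.84 eV.
λ = 1240 / 30.84 = 40.2 nm.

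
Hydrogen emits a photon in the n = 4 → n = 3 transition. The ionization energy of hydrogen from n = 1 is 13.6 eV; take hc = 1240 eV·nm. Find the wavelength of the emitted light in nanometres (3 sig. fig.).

ΔE = 13.60 × (1/3² − 1/4²) = 13.60 × 0.04861 = 0.6611 eV.
λ = hc/ΔE = 1240 / 0.6611 = 1880 nm.

1880 nm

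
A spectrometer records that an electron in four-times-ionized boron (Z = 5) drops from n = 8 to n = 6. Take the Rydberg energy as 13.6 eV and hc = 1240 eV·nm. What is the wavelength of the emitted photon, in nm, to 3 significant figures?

300 nm

For Z = 5 the level energies scale as Z², so the effective Rydberg energy is 13.6 × 25 = 340.0 eV.
ΔE = 340.0 × (1/6² − 1/8²) = 340.0 × 0.01215 = 4.132 eV.
λ = hc/ΔE = 1240 / 4.132 = 300 nm.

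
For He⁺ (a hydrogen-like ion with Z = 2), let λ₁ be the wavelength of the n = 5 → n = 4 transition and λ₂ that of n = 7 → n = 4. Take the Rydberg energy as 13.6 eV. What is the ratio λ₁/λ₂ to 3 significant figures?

1.87

λ ∝ 1/ΔE ∝ 1/(1/n_f² − 1/n_i²), and the Z² and hc factors cancel in the ratio.
λ₁/λ₂ = (1/4² − 1/7²)/(1/4² − 1/5²) = 0.04209/0.02250 = 1.87.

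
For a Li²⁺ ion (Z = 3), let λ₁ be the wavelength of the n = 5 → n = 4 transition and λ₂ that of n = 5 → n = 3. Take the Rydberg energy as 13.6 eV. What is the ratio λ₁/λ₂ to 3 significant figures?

3.16

λ ∝ 1/ΔE ∝ 1/(1/n_f² − 1/n_i²), and the Z² and hc factors cancel in the ratio.
λ₁/λ₂ = (1/3² − 1/5²)/(1/4² − 1/5²) = 0.07111/0.02250 = 3.16.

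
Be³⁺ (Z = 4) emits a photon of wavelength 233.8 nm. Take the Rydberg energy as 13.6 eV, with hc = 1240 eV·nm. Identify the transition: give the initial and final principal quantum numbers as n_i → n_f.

The photon energy is ΔE = hc/λ = 1240 / 233.8 = 5.304 eV.
With Z = 4, ΔE = 217.6 × (1/n_f² − 1/n_i²), so 1/n_f² − 1/n_i² = 0.02437.
Trying n_f = 5 gives 1/n_i² = 0.01563, i.e. n_i ≈ 8; this pair matches.

n_i = 8, n_f = 5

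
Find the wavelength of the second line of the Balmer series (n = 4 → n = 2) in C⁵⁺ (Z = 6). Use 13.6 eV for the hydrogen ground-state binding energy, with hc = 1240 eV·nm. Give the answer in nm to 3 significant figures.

13.5 nm

The Balmer series terminates on n_f = 2; the second line has n_i = 2+2 = 4.
ΔE = 489.6 × (1/2² − 1/4²) = 91.80 eV.
λ = 1240 / 91.80 = 13.5 nm.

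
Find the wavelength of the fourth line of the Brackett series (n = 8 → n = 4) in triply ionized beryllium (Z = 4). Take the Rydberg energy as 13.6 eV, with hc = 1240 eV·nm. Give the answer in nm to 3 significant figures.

The Brackett series terminates on n_f = 4; the fourth line has n_i = 4+4 = 8.
ΔE = 217.6 × (1/4² − 1/8²) = 10.20 eV.
λ = 1240 / 10.20 = 122 nm.

122 nm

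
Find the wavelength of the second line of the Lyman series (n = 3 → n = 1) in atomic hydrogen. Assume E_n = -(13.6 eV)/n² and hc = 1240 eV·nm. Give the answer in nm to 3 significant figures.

The Lyman series terminates on n_f = 1; the second line has n_i = 1+2 = 3.
ΔE = 13.60 × (1/1² − 1/3²) = 12.09 eV.
λ = 1240 / 12.09 = 103 nm.

103 nm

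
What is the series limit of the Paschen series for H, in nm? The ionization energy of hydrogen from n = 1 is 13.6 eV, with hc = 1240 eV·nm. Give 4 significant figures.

The Paschen series has lower level n_f = 3; the series limit corresponds to n_i → ∞.
ΔE_max = 13.6 × 1 / 3² = 1.511 eV.
λ_min = 1240 / 1.511 = 820.6 nm.

820.6 nm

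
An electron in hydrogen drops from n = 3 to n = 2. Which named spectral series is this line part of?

The series is set by the lower level: n_f = 2 is the Balmer series.

Balmer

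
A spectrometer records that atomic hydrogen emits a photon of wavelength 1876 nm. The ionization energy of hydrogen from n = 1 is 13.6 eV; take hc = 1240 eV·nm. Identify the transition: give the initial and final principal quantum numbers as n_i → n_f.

n_i = 4, n_f = 3

The photon energy is ΔE = hc/λ = 1240 / 1876 = 0.6610 eV.
With Z = 1, ΔE = 13.60 × (1/n_f² − 1/n_i²), so 1/n_f² − 1/n_i² = 0.04860.
Trying n_f = 3 gives 1/n_i² = 0.06251, i.e. n_i ≈ 4; this pair matches.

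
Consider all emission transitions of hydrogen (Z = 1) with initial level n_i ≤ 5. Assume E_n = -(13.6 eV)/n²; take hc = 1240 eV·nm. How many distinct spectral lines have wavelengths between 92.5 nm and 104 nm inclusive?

Enumerate all n_i → n_f pairs with 1 ≤ n_f < n_i ≤ 5 and compute λ = 1240 / [13.6·1·(1/n_f² − 1/n_i²)].
Lines falling in [92.5, 104] nm: 5→1 (94.98 nm), 4→1 (97.25 nm), 3→1 (102.6 nm).

3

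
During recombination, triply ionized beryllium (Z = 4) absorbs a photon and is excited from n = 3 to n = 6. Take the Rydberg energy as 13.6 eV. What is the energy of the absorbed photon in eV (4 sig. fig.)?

18.13 eV

The Bohr energies scale as Z², so for Z = 4: E_n = −217.6/n² eV.
E_6 = −217.6/36 = −6.044 eV and E_3 = −217.6/9 = −24.18 eV.
The photon energy is |E_6 − E_3| = 18.13 eV.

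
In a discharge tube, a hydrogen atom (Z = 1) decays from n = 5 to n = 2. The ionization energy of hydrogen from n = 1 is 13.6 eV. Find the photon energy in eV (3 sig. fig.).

2.86 eV

E_5 = −13.60/25 = −0.5440 eV and E_2 = −13.60/4 = −3.400 eV.
The photon energy is |E_5 − E_2| = 2.86 eV.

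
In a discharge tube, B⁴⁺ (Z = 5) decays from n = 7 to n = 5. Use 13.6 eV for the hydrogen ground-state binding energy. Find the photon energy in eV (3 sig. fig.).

6.66 eV

The Bohr energies scale as Z², so for Z = 5: E_n = −340.0/n² eV.
E_7 = −340.0/49 = −6.939 eV and E_5 = −340.0/25 = −13.60 eV.
The photon energy is |E_7 − E_5| = 6.66 eV.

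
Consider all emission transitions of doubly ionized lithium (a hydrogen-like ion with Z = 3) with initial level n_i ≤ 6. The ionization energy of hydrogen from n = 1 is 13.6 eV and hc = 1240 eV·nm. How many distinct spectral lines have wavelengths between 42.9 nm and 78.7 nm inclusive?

4

Enumerate all n_i → n_f pairs with 1 ≤ n_f < n_i ≤ 6 and compute λ = 1240 / [13.6·9·(1/n_f² − 1/n_i²)].
Lines falling in [42.9, 78.7] nm: 6→2 (45.59 nm), 5→2 (48.24 nm), 4→2 (54.03 nm), 3→2 (72.94 nm).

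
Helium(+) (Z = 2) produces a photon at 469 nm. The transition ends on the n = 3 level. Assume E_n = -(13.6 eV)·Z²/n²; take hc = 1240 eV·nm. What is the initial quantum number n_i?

The photon energy is ΔE = hc/λ = 1240 / 469 = 2.644 eV.
With Z = 2, ΔE = 54.40 × (1/n_f² − 1/n_i²), so 1/n_f² − 1/n_i² = 0.04860.
With n_f = 3: 1/n_i² = 1/9 − 0.04860 = 0.06251, so n_i ≈ 4.00.

n_i = 4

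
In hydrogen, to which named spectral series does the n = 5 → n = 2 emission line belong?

The series is set by the lower level: n_f = 2 is the Balmer series.

Balmer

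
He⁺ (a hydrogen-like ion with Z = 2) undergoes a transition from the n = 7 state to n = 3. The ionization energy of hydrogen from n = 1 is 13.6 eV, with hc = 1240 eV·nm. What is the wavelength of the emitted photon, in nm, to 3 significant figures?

251 nm

For Z = 2 the level energies scale as Z², so the effective Rydberg energy is 13.6 × 4 = 54.40 eV.
ΔE = 54.40 × (1/3² − 1/7²) = 54.40 × 0.09070 = 4.934 eV.
λ = hc/ΔE = 1240 / 4.934 = 251 nm.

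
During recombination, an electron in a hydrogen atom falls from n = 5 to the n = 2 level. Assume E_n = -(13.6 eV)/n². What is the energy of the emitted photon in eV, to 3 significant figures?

2.86 eV

E_5 = −13.60/25 = −0.5440 eV and E_2 = −13.60/4 = −3.400 eV.
The photon energy is |E_5 − E_2| = 2.86 eV.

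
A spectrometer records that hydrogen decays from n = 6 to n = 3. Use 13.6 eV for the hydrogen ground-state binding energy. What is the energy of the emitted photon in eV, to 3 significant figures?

E_6 = −13.60/36 = −0.3778 eV and E_3 = −13.60/9 = −1.511 eV.
The photon energy is |E_6 − E_3| = 1.13 eV.

1.13 eV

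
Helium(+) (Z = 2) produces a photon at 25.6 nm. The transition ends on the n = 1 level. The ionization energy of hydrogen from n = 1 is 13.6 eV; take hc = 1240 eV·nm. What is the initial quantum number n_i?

The photon energy is ΔE = hc/λ = 1240 / 25.6 = 48.44 eV.
With Z = 2, ΔE = 54.40 × (1/n_f² − 1/n_i²), so 1/n_f² − 1/n_i² = 0.8904.
With n_f = 1: 1/n_i² = 1/1 − 0.8904 = 0.1096, so n_i ≈ 3.02.

n_i = 3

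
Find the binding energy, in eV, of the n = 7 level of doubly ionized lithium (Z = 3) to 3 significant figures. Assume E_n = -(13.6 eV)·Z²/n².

2.50 eV

E_n = −13.6 Z²/n² = −122.4/n² eV for Z = 3.
E_7 = −122.4/49 = −2.50 eV, so ionization (to E = 0) requires 2.50 eV.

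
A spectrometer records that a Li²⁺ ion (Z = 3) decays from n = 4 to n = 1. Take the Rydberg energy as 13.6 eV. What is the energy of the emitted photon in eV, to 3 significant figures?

115 eV

The Bohr energies scale as Z², so for Z = 3: E_n = −122.4/n² eV.
E_4 = −122.4/16 = −7.650 eV and E_1 = −122.4/1 = −122.4 eV.
The photon energy is |E_4 − E_1| = 115 eV.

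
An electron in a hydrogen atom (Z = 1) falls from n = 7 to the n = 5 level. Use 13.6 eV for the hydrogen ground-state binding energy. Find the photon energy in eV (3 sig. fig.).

E_7 = −13.60/49 = −0.2776 eV and E_5 = −13.60/25 = −0.5440 eV.
The photon energy is |E_7 − E_5| = 0.266 eV.

0.266 eV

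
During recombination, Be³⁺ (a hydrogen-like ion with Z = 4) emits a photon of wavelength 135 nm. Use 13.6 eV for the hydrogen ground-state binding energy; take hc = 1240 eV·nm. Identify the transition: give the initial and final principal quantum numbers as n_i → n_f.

The photon energy is ΔE = hc/λ = 1240 / 135 = 9.185 eV.
With Z = 4, ΔE = 217.6 × (1/n_f² − 1/n_i²), so 1/n_f² − 1/n_i² = 0.04221.
Trying n_f = 4 gives 1/n_i² = 0.02029, i.e. n_i ≈ 7; this pair matches.

n_i = 7, n_f = 4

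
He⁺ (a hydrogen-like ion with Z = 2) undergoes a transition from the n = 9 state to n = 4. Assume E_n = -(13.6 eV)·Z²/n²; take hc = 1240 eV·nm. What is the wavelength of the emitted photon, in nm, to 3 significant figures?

For Z = 2 the level energies scale as Z², so the effective Rydberg energy is 13.6 × 4 = 54.40 eV.
ΔE = 54.40 × (1/4² − 1/9²) = 54.40 × 0.05015 = 2.728 eV.
λ = hc/ΔE = 1240 / 2.728 = 454 nm.

454 nm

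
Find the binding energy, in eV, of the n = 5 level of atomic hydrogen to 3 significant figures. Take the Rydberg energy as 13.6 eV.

0.544 eV

E_5 = −13.60/25 = −0.544 eV, so ionization (to E = 0) requires 0.544 eV.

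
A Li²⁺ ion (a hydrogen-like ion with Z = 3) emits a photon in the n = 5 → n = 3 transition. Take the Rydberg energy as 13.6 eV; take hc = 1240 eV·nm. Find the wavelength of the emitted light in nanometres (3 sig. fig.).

For Z = 3 the level energies scale as Z², so the effective Rydberg energy is 13.6 × 9 = 122.4 eV.
ΔE = 122.4 × (1/3² − 1/5²) = 122.4 × 0.07111 = 8.704 eV.
λ = hc/ΔE = 1240 / 8.704 = 142 nm.

142 nm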